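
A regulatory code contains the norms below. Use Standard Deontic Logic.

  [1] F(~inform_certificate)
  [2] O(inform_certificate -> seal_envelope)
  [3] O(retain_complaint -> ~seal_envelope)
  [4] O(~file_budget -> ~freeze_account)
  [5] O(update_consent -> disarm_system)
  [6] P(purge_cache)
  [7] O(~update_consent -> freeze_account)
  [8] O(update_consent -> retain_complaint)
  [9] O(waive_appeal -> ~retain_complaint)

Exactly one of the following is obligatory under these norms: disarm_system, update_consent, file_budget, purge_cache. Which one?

Premise 1 is F(~inform_certificate), i.e. O(inform_certificate).
From O(inform_certificate) and premise 2, O(inform_certificate -> seal_envelope), we obtain O(seal_envelope).
Premise 3 is O(retain_complaint -> ~seal_envelope); contrapositively O(seal_envelope -> ~retain_complaint). Since O(seal_envelope) holds, K gives O(~retain_complaint).
Premise 8 is O(update_consent -> retain_complaint); contrapositively O(~retain_complaint -> ~update_consent). Since O(~retain_complaint) holds, K gives O(~update_consent).
With premise 7, O(~update_consent -> freeze_account), the K-axiom yields O(freeze_account).
The contrapositive of premise 4 (O(~file_budget -> ~freeze_account)) is O(freeze_account -> file_budget), and O(freeze_account) is already established, so O(file_budget).
So O(file_budget) holds — file_budget is obligatory. None of the other listed options is made obligatory by any chain of premises.

file_budget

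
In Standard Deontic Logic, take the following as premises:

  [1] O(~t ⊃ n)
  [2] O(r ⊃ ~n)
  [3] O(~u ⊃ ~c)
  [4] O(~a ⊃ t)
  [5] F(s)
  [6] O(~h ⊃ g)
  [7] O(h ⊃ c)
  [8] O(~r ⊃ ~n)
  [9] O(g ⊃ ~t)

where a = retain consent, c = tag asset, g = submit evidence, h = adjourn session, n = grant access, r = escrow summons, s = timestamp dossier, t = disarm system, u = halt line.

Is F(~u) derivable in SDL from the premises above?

Premises 2 and 8 are O(r ⊃ ~n) and O(~r ⊃ ~n); every ideal world satisfies r or ~r, so in either case ~n holds — hence O(~n).
Premise 1 is O(~t ⊃ n); contrapositively O(~n ⊃ t). Since O(~n) holds, K gives O(t).
The contrapositive of premise 9 (O(g ⊃ ~t)) is O(t ⊃ ~g), and O(t) is already established, so O(~g).
Premise 6, O(~h ⊃ g), contraposes to O(~g ⊃ h); with O(~g) we get O(h).
Applying K to premise 7 (O(h ⊃ c)) and O(h) yields O(c).
Premise 3, O(~u ⊃ ~c), contraposes to O(c ⊃ u); with O(c) we get O(u).
Premises 4, 5 do not contribute to this derivation.
So O(u) holds, i.e. F(~u). The claim follows.

Yes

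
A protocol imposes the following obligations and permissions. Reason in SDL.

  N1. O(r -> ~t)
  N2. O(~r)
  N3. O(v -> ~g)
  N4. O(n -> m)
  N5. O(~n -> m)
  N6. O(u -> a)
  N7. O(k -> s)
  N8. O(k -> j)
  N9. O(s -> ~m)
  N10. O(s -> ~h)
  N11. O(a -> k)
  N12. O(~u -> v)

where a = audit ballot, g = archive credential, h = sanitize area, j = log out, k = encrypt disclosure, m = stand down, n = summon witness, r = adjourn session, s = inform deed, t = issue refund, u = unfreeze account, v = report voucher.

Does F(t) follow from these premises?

No

Premise 1 is O(r -> ~t), but O(r) is not derivable from the premises, so it does not yield O(~t).
No other premise forces O(~t). An ideal world satisfying every premise can still have t true, so F(t) is not derivable.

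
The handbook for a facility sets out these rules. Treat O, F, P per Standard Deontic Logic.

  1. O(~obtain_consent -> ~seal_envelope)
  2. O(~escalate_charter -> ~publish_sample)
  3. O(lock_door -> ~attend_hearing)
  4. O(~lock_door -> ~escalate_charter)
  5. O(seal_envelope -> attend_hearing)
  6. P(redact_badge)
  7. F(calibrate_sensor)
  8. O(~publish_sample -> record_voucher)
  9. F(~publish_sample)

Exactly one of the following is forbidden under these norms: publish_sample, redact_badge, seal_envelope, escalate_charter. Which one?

seal_envelope

F(~publish_sample) at premise 9 means O(publish_sample).
Premise 2 is O(~escalate_charter -> ~publish_sample); contrapositively O(publish_sample -> escalate_charter). Since O(publish_sample) holds, K gives O(escalate_charter).
Premise 4 is O(~lock_door -> ~escalate_charter); contrapositively O(escalate_charter -> lock_door). Since O(escalate_charter) holds, K gives O(lock_door).
Premise 3 is O(lock_door -> ~attend_hearing); since O(lock_door), deontic closure gives O(~attend_hearing).
The contrapositive of premise 5 (O(seal_envelope -> attend_hearing)) is O(~attend_hearing -> ~seal_envelope), and O(~attend_hearing) is already established, so O(~seal_envelope).
So O(~seal_envelope) holds, i.e. seal_envelope is forbidden. None of the other listed options is forbidden under the premises.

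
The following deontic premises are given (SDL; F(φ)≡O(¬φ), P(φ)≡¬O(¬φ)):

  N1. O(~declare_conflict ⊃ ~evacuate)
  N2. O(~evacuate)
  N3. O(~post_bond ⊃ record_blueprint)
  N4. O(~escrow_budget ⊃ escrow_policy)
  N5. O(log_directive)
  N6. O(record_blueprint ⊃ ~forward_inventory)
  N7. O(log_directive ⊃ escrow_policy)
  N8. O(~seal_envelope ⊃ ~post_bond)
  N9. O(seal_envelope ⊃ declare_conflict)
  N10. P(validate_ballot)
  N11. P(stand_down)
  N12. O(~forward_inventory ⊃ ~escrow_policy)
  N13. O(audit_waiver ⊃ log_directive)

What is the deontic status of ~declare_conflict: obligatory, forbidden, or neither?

From premise 5 we have O(log_directive).
Premise 7 is O(log_directive ⊃ escrow_policy); since O(log_directive), deontic closure gives O(escrow_policy).
Premise 12, O(~forward_inventory ⊃ ~escrow_policy), contraposes to O(escrow_policy ⊃ forward_inventory); with O(escrow_policy) we get O(forward_inventory).
The contrapositive of premise 6 (O(record_blueprint ⊃ ~forward_inventory)) is O(forward_inventory ⊃ ~record_blueprint), and O(forward_inventory) is already established, so O(~record_blueprint).
Premise 3 is O(~post_bond ⊃ record_blueprint); contrapositively O(~record_blueprint ⊃ post_bond). Since O(~record_blueprint) holds, K gives O(post_bond).
Premise 8 is O(~seal_envelope ⊃ ~post_bond); contrapositively O(post_bond ⊃ seal_envelope). Since O(post_bond) holds, K gives O(seal_envelope).
With premise 9, O(seal_envelope ⊃ declare_conflict), the K-axiom yields O(declare_conflict).
Premises 1, 2, 4, 10, 11, 13 do not contribute to this derivation.
Thus O(declare_conflict), which is F(~declare_conflict): ~declare_conflict is forbidden.

Forbidden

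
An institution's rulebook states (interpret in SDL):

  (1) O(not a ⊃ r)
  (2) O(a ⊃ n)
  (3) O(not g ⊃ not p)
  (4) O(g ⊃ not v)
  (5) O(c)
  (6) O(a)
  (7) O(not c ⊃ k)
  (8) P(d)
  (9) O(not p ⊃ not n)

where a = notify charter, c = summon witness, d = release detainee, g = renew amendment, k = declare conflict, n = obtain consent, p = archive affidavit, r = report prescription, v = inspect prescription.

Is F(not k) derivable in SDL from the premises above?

No

Premise 7 is O(not c ⊃ k), but O(not c) is not derivable from the premises, so it does not yield O(k).
No other premise forces O(k). An ideal world satisfying every premise can still have not k true, so F(not k) is not derivable.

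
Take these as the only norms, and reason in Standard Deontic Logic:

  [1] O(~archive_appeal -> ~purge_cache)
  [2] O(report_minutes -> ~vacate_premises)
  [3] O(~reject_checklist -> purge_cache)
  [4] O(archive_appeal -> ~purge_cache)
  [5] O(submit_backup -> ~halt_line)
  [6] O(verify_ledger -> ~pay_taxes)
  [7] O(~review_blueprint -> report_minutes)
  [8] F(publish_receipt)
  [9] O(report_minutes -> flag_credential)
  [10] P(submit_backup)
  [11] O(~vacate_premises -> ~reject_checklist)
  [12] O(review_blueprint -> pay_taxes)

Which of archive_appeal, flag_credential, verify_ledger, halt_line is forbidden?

verify_ledger

Premises 4 and 1 are O(archive_appeal -> ~purge_cache) and O(~archive_appeal -> ~purge_cache); every ideal world satisfies archive_appeal or ~archive_appeal, so in either case ~purge_cache holds — hence O(~purge_cache).
Premise 3, O(~reject_checklist -> purge_cache), contraposes to O(~purge_cache -> reject_checklist); with O(~purge_cache) we get O(reject_checklist).
Premise 11 is O(~vacate_premises -> ~reject_checklist); contrapositively O(reject_checklist -> vacate_premises). Since O(reject_checklist) holds, K gives O(vacate_premises).
Premise 2 is O(report_minutes -> ~vacate_premises); contrapositively O(vacate_premises -> ~report_minutes). Since O(vacate_premises) holds, K gives O(~report_minutes).
The contrapositive of premise 7 (O(~review_blueprint -> report_minutes)) is O(~report_minutes -> review_blueprint), and O(~report_minutes) is already established, so O(review_blueprint).
From O(review_blueprint) and premise 12, O(review_blueprint -> pay_taxes), we obtain O(pay_taxes).
The contrapositive of premise 6 (O(verify_ledger -> ~pay_taxes)) is O(pay_taxes -> ~verify_ledger), and O(pay_taxes) is already established, so O(~verify_ledger).
So O(~verify_ledger) holds, i.e. verify_ledger is forbidden. None of the other listed options is forbidden under the premises.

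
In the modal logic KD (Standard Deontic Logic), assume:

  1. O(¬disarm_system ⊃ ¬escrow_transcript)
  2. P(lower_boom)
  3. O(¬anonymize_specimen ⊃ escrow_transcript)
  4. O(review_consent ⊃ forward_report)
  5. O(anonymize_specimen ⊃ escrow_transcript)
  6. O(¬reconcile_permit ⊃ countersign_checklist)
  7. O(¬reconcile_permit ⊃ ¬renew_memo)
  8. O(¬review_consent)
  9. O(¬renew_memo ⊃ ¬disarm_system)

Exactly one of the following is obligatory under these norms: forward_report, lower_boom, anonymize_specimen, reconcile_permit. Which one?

reconcile_permit

Premises 3 and 5 cover both cases: O(¬anonymize_specimen ⊃ escrow_transcript) and O(anonymize_specimen ⊃ escrow_transcript). Since ¬anonymize_specimen ∨ anonymize_specimen is a tautology, O(escrow_transcript) follows.
The contrapositive of premise 1 (O(¬disarm_system ⊃ ¬escrow_transcript)) is O(escrow_transcript ⊃ disarm_system), and O(escrow_transcript) is already established, so O(disarm_system).
Premise 9 is O(¬renew_memo ⊃ ¬disarm_system); contrapositively O(disarm_system ⊃ renew_memo). Since O(disarm_system) holds, K gives O(renew_memo).
Premise 7, O(¬reconcile_permit ⊃ ¬renew_memo), contraposes to O(renew_memo ⊃ reconcile_permit); with O(renew_memo) we get O(reconcile_permit).
So O(reconcile_permit) holds — reconcile_permit is obligatory. None of the other listed options is made obligatory by any chain of premises.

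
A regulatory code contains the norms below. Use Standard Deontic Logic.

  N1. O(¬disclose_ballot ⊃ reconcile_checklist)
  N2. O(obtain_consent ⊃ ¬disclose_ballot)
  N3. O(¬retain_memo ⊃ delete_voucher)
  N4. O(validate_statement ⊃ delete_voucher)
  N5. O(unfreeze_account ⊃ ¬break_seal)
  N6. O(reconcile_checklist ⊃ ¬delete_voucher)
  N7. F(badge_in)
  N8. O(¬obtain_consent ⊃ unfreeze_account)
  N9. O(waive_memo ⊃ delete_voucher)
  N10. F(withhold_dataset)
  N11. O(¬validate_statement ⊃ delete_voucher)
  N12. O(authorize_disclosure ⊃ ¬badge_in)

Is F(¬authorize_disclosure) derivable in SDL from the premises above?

No

Premise 12 is O(authorize_disclosure ⊃ ¬badge_in); even if O(¬badge_in) held, inferring O(authorize_disclosure) would be affirming the consequent — invalid.
No other premise forces O(authorize_disclosure). An ideal world satisfying every premise can still have ¬authorize_disclosure true, so F(¬authorize_disclosure) is not derivable.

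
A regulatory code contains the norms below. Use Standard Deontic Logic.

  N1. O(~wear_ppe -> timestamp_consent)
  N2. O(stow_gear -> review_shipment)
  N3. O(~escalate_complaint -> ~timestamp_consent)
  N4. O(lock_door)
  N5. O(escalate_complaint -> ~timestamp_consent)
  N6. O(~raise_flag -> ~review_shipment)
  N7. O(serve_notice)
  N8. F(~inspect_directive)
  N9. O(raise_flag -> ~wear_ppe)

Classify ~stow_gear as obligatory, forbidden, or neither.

Obligatory

By case analysis on ~escalate_complaint: premise 3 gives O(~escalate_complaint -> ~timestamp_consent) and premise 5 gives O(escalate_complaint -> ~timestamp_consent), so O(~timestamp_consent) either way.
Premise 1 is O(~wear_ppe -> timestamp_consent); contrapositively O(~timestamp_consent -> wear_ppe). Since O(~timestamp_consent) holds, K gives O(wear_ppe).
The contrapositive of premise 9 (O(raise_flag -> ~wear_ppe)) is O(wear_ppe -> ~raise_flag), and O(wear_ppe) is already established, so O(~raise_flag).
Applying K to premise 6 (O(~raise_flag -> ~review_shipment)) and O(~raise_flag) yields O(~review_shipment).
The contrapositive of premise 2 (O(stow_gear -> review_shipment)) is O(~review_shipment -> ~stow_gear), and O(~review_shipment) is already established, so O(~stow_gear).
Premises 4, 7, 8 do not contribute to this derivation.
Hence ~stow_gear is obligatory.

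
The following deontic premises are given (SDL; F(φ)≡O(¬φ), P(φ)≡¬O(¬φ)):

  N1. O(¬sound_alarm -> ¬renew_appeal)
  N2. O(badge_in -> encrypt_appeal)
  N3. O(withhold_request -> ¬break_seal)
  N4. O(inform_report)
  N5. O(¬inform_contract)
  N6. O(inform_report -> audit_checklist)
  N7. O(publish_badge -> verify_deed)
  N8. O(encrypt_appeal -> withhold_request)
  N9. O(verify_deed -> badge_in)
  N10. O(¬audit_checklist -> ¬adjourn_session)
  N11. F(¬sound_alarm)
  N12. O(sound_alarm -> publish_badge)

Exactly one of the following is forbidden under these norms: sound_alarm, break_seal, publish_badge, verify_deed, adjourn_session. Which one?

Premise 11, F(¬sound_alarm), is equivalent to O(sound_alarm).
From O(sound_alarm) and premise 12, O(sound_alarm -> publish_badge), we obtain O(publish_badge).
With premise 7, O(publish_badge -> verify_deed), the K-axiom yields O(verify_deed).
With premise 9, O(verify_deed -> badge_in), the K-axiom yields O(badge_in).
Premise 2 is O(badge_in -> encrypt_appeal); since O(badge_in), deontic closure gives O(encrypt_appeal).
From O(encrypt_appeal) and premise 8, O(encrypt_appeal -> withhold_request), we obtain O(withhold_request).
With premise 3, O(withhold_request -> ¬break_seal), the K-axiom yields O(¬break_seal).
So O(¬break_seal) holds, i.e. break_seal is forbidden. None of the other listed options is forbidden under the premises.

break_seal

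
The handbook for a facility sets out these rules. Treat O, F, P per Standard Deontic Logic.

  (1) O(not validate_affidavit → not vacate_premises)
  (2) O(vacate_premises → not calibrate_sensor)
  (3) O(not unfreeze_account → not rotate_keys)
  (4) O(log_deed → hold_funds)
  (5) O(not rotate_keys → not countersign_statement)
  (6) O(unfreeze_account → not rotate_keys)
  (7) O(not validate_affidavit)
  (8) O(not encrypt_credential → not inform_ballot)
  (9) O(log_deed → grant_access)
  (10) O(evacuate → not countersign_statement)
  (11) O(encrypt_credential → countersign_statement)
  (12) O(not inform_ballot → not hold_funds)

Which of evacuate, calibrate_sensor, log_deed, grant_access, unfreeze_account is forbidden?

log_deed

By case analysis on not unfreeze_account: premise 3 gives O(not unfreeze_account → not rotate_keys) and premise 6 gives O(unfreeze_account → not rotate_keys), so O(not rotate_keys) either way.
Applying K to premise 5 (O(not rotate_keys → not countersign_statement)) and O(not rotate_keys) yields O(not countersign_statement).
Premise 11 is O(encrypt_credential → countersign_statement); contrapositively O(not countersign_statement → not encrypt_credential). Since O(not countersign_statement) holds, K gives O(not encrypt_credential).
Premise 8 is O(not encrypt_credential → not inform_ballot); since O(not encrypt_credential), deontic closure gives O(not inform_ballot).
Premise 12 is O(not inform_ballot → not hold_funds); since O(not inform_ballot), deontic closure gives O(not hold_funds).
The contrapositive of premise 4 (O(log_deed → hold_funds)) is O(not hold_funds → not log_deed), and O(not hold_funds) is already established, so O(not log_deed).
So O(not log_deed) holds, i.e. log_deed is forbidden. None of the other listed options is forbidden under the premises.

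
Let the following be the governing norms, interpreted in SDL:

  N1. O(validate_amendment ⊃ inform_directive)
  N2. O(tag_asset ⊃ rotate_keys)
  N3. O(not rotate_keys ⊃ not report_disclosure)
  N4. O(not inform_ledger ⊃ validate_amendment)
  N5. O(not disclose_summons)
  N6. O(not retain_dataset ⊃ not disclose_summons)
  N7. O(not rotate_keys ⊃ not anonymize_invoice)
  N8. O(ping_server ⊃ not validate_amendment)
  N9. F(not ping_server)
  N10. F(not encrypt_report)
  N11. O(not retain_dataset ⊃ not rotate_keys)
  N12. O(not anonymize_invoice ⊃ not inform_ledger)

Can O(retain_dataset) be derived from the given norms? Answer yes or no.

Yes

Premise 9 is F(not ping_server), i.e. O(ping_server).
Premise 8 is O(ping_server ⊃ not validate_amendment); since O(ping_server), deontic closure gives O(not validate_amendment).
The contrapositive of premise 4 (O(not inform_ledger ⊃ validate_amendment)) is O(not validate_amendment ⊃ inform_ledger), and O(not validate_amendment) is already established, so O(inform_ledger).
The contrapositive of premise 12 (O(not anonymize_invoice ⊃ not inform_ledger)) is O(inform_ledger ⊃ anonymize_invoice), and O(inform_ledger) is already established, so O(anonymize_invoice).
Premise 7, O(not rotate_keys ⊃ not anonymize_invoice), contraposes to O(anonymize_invoice ⊃ rotate_keys); with O(anonymize_invoice) we get O(rotate_keys).
The contrapositive of premise 11 (O(not retain_dataset ⊃ not rotate_keys)) is O(rotate_keys ⊃ retain_dataset), and O(rotate_keys) is already established, so O(retain_dataset).
Premises 1, 2, 3, 5, 6, 10 do not contribute to this derivation.
So O(retain_dataset) follows.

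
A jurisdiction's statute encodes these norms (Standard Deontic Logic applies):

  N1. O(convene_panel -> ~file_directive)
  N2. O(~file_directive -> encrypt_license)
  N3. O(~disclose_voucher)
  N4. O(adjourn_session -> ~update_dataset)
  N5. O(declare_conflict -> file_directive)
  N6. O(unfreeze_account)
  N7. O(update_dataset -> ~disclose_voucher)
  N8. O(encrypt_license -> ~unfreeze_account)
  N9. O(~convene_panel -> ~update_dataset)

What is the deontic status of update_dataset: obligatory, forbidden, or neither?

Forbidden

From premise 6 we have O(unfreeze_account).
Premise 8 is O(encrypt_license -> ~unfreeze_account); contrapositively O(unfreeze_account -> ~encrypt_license). Since O(unfreeze_account) holds, K gives O(~encrypt_license).
Premise 2 is O(~file_directive -> encrypt_license); contrapositively O(~encrypt_license -> file_directive). Since O(~encrypt_license) holds, K gives O(file_directive).
Premise 1, O(convene_panel -> ~file_directive), contraposes to O(file_directive -> ~convene_panel); with O(file_directive) we get O(~convene_panel).
With premise 9, O(~convene_panel -> ~update_dataset), the K-axiom yields O(~update_dataset).
Premises 3, 4, 5, 7 do not contribute to this derivation.
Thus O(~update_dataset), which is F(update_dataset): update_dataset is forbidden.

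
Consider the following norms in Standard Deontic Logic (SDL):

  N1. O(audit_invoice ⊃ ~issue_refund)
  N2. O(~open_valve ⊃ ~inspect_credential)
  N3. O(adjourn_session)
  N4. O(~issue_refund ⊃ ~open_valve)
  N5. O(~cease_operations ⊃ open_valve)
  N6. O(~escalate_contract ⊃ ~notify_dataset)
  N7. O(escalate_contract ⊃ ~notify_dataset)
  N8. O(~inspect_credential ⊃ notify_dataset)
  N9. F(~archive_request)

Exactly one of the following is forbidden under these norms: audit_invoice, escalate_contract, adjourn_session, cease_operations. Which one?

Premises 6 and 7 are O(~escalate_contract ⊃ ~notify_dataset) and O(escalate_contract ⊃ ~notify_dataset); every ideal world satisfies ~escalate_contract or escalate_contract, so in either case ~notify_dataset holds — hence O(~notify_dataset).
The contrapositive of premise 8 (O(~inspect_credential ⊃ notify_dataset)) is O(~notify_dataset ⊃ inspect_credential), and O(~notify_dataset) is already established, so O(inspect_credential).
Premise 2 is O(~open_valve ⊃ ~inspect_credential); contrapositively O(inspect_credential ⊃ open_valve). Since O(inspect_credential) holds, K gives O(open_valve).
Premise 4, O(~issue_refund ⊃ ~open_valve), contraposes to O(open_valve ⊃ issue_refund); with O(open_valve) we get O(issue_refund).
Premise 1, O(audit_invoice ⊃ ~issue_refund), contraposes to O(issue_refund ⊃ ~audit_invoice); with O(issue_refund) we get O(~audit_invoice).
So O(~audit_invoice) holds, i.e. audit_invoice is forbidden. None of the other listed options is forbidden under the premises.

audit_invoice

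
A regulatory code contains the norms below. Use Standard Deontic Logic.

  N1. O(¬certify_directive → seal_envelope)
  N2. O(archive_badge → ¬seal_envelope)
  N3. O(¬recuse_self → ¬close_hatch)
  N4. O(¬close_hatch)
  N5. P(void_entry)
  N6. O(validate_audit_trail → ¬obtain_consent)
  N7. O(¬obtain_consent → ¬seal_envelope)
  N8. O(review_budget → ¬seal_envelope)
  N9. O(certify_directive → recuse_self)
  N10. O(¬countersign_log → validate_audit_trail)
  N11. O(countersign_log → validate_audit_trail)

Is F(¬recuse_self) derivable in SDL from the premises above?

Yes

By case analysis on countersign_log: premise 11 gives O(countersign_log → validate_audit_trail) and premise 10 gives O(¬countersign_log → validate_audit_trail), so O(validate_audit_trail) either way.
Applying K to premise 6 (O(validate_audit_trail → ¬obtain_consent)) and O(validate_audit_trail) yields O(¬obtain_consent).
Applying K to premise 7 (O(¬obtain_consent → ¬seal_envelope)) and O(¬obtain_consent) yields O(¬seal_envelope).
Premise 1, O(¬certify_directive → seal_envelope), contraposes to O(¬seal_envelope → certify_directive); with O(¬seal_envelope) we get O(certify_directive).
Applying K to premise 9 (O(certify_directive → recuse_self)) and O(certify_directive) yields O(recuse_self).
Premises 2, 3, 4, 5, 8 do not contribute to this derivation.
So O(recuse_self) holds, i.e. F(¬recuse_self). The claim follows.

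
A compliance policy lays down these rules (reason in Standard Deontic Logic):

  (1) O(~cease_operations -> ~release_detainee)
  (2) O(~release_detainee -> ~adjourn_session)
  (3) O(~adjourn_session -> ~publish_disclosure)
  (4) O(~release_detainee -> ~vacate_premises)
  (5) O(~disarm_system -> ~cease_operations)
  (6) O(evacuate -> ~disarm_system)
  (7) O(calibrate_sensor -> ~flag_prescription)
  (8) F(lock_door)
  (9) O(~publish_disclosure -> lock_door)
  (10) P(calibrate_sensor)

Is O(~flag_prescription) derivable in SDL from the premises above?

No

Premise 7 is O(calibrate_sensor -> ~flag_prescription), but O(calibrate_sensor) is not derivable from the premises (the permission P(calibrate_sensor) asserts only ~O(~calibrate_sensor), not O(calibrate_sensor)), so it does not yield O(~flag_prescription).
No other premise forces O(~flag_prescription). An ideal world satisfying every premise can still have ~flag_prescription false, so O(~flag_prescription) is not derivable.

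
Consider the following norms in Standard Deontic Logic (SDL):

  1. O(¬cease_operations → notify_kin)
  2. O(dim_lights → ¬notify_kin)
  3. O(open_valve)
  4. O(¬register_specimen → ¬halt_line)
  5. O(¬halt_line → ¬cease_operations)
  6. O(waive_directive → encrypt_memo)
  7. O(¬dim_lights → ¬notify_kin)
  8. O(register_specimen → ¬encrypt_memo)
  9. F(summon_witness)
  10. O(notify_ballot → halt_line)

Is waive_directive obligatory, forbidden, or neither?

Premises 7 and 2 are O(¬dim_lights → ¬notify_kin) and O(dim_lights → ¬notify_kin); every ideal world satisfies ¬dim_lights or dim_lights, so in either case ¬notify_kin holds — hence O(¬notify_kin).
The contrapositive of premise 1 (O(¬cease_operations → notify_kin)) is O(¬notify_kin → cease_operations), and O(¬notify_kin) is already established, so O(cease_operations).
Premise 5, O(¬halt_line → ¬cease_operations), contraposes to O(cease_operations → halt_line); with O(cease_operations) we get O(halt_line).
Premise 4 is O(¬register_specimen → ¬halt_line); contrapositively O(halt_line → register_specimen). Since O(halt_line) holds, K gives O(register_specimen).
Applying K to premise 8 (O(register_specimen → ¬encrypt_memo)) and O(register_specimen) yields O(¬encrypt_memo).
Premise 6, O(waive_directive → encrypt_memo), contraposes to O(¬encrypt_memo → ¬waive_directive); with O(¬encrypt_memo) we get O(¬waive_directive).
Premises 3, 9, 10 do not contribute to this derivation.
Thus O(¬waive_directive), which is F(waive_directive): waive_directive is forbidden.

Forbidden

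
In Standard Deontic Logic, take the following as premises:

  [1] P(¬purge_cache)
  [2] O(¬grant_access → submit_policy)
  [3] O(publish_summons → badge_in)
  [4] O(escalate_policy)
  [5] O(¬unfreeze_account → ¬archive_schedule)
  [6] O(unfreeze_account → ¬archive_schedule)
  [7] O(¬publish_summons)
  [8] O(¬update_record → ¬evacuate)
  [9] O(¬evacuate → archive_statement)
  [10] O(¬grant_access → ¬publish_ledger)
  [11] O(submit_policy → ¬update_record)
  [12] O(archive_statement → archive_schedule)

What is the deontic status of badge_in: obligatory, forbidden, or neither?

Neither

Premise 3 is O(publish_summons → badge_in), but O(publish_summons) is not derivable from the premises, so it does not yield O(badge_in).
No premise or chain of K-axiom applications forces O(badge_in), and none forces O(¬badge_in). So badge_in is neither obligatory nor forbidden under these norms.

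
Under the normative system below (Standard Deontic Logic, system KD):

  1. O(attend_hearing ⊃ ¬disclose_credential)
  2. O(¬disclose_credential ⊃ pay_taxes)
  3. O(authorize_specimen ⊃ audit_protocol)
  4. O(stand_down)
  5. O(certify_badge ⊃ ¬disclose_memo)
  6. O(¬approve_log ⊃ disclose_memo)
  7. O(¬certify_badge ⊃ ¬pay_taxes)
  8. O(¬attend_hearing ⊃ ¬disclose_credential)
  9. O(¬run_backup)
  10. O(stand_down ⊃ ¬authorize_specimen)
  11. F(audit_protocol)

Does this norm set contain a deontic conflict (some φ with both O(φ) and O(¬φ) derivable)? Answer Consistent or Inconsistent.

Premise 3 is O(authorize_specimen ⊃ audit_protocol), but O(authorize_specimen) is not derivable from the premises, so it does not yield O(audit_protocol).
So O(audit_protocol) is not derivable, and the apparent clash with O(¬audit_protocol) does not arise.
A world satisfying every obligation exists (e.g. approve_log=true, attend_hearing=false, audit_protocol=false, authorize_specimen=false, certify_badge=true, disclose_credential=false, disclose_memo=false, pay_taxes=true, run_backup=false, stand_down=true); no atom is both obligatory and forbidden, so the set is consistent.

Consistent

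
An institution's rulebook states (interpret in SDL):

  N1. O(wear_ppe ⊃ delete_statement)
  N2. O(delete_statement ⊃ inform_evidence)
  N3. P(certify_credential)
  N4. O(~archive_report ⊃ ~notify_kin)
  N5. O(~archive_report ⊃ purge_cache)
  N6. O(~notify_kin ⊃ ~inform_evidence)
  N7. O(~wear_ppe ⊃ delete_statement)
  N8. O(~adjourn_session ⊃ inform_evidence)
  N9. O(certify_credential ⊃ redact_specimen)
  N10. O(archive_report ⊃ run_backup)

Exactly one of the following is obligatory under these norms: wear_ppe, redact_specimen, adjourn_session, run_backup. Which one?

By case analysis on wear_ppe: premise 1 gives O(wear_ppe ⊃ delete_statement) and premise 7 gives O(~wear_ppe ⊃ delete_statement), so O(delete_statement) either way.
With premise 2, O(delete_statement ⊃ inform_evidence), the K-axiom yields O(inform_evidence).
Premise 6, O(~notify_kin ⊃ ~inform_evidence), contraposes to O(inform_evidence ⊃ notify_kin); with O(inform_evidence) we get O(notify_kin).
Premise 4, O(~archive_report ⊃ ~notify_kin), contraposes to O(notify_kin ⊃ archive_report); with O(notify_kin) we get O(archive_report).
Applying K to premise 10 (O(archive_report ⊃ run_backup)) and O(archive_report) yields O(run_backup).
So O(run_backup) holds — run_backup is obligatory. None of the other listed options is made obligatory by any chain of premises.

run_backup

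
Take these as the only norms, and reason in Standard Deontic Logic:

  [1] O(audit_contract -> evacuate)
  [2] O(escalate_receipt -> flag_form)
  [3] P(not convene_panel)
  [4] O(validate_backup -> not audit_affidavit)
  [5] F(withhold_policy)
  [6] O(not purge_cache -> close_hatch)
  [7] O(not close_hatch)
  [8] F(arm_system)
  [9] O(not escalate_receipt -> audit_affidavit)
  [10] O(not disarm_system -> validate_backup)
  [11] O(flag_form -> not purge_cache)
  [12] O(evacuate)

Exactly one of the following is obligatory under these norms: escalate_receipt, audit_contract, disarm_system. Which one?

disarm_system

Premise 7 states O(not close_hatch) outright.
The contrapositive of premise 6 (O(not purge_cache -> close_hatch)) is O(not close_hatch -> purge_cache), and O(not close_hatch) is already established, so O(purge_cache).
The contrapositive of premise 11 (O(flag_form -> not purge_cache)) is O(purge_cache -> not flag_form), and O(purge_cache) is already established, so O(not flag_form).
Premise 2 is O(escalate_receipt -> flag_form); contrapositively O(not flag_form -> not escalate_receipt). Since O(not flag_form) holds, K gives O(not escalate_receipt).
Applying K to premise 9 (O(not escalate_receipt -> audit_affidavit)) and O(not escalate_receipt) yields O(audit_affidavit).
Premise 4, O(validate_backup -> not audit_affidavit), contraposes to O(audit_affidavit -> not validate_backup); with O(audit_affidavit) we get O(not validate_backup).
Premise 10 is O(not disarm_system -> validate_backup); contrapositively O(not validate_backup -> disarm_system). Since O(not validate_backup) holds, K gives O(disarm_system).
So O(disarm_system) holds — disarm_system is obligatory. None of the other listed options is made obligatory by any chain of premises.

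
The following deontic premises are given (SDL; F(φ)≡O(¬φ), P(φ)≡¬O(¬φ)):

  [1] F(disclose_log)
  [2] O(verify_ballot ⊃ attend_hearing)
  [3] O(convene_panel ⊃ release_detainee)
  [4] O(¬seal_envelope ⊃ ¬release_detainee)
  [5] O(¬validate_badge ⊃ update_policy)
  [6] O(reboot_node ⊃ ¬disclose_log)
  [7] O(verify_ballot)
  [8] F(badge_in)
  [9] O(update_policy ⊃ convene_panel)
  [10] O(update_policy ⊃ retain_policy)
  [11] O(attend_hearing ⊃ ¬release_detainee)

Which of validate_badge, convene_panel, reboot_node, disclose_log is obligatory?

validate_badge

Premise 7 states O(verify_ballot) outright.
Premise 2 is O(verify_ballot ⊃ attend_hearing); since O(verify_ballot), deontic closure gives O(attend_hearing).
Premise 11 is O(attend_hearing ⊃ ¬release_detainee); since O(attend_hearing), deontic closure gives O(¬release_detainee).
Premise 3 is O(convene_panel ⊃ release_detainee); contrapositively O(¬release_detainee ⊃ ¬convene_panel). Since O(¬release_detainee) holds, K gives O(¬convene_panel).
The contrapositive of premise 9 (O(update_policy ⊃ convene_panel)) is O(¬convene_panel ⊃ ¬update_policy), and O(¬convene_panel) is already established, so O(¬update_policy).
The contrapositive of premise 5 (O(¬validate_badge ⊃ update_policy)) is O(¬update_policy ⊃ validate_badge), and O(¬update_policy) is already established, so O(validate_badge).
So O(validate_badge) holds — validate_badge is obligatory. None of the other listed options is made obligatory by any chain of premises.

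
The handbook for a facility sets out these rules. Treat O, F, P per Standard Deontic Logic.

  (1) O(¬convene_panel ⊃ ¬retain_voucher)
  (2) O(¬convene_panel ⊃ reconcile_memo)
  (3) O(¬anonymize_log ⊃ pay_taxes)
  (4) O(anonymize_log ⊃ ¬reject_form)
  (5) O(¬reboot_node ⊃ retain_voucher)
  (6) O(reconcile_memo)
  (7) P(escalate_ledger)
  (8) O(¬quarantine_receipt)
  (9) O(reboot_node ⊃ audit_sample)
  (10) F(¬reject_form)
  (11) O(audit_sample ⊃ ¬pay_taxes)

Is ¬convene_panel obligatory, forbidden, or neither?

Premise 10 is F(¬reject_form), i.e. O(reject_form).
The contrapositive of premise 4 (O(anonymize_log ⊃ ¬reject_form)) is O(reject_form ⊃ ¬anonymize_log), and O(reject_form) is already established, so O(¬anonymize_log).
From O(¬anonymize_log) and premise 3, O(¬anonymize_log ⊃ pay_taxes), we obtain O(pay_taxes).
Premise 11, O(audit_sample ⊃ ¬pay_taxes), contraposes to O(pay_taxes ⊃ ¬audit_sample); with O(pay_taxes) we get O(¬audit_sample).
Premise 9, O(reboot_node ⊃ audit_sample), contraposes to O(¬audit_sample ⊃ ¬reboot_node); with O(¬audit_sample) we get O(¬reboot_node).
Premise 5 is O(¬reboot_node ⊃ retain_voucher); since O(¬reboot_node), deontic closure gives O(retain_voucher).
Premise 1, O(¬convene_panel ⊃ ¬retain_voucher), contraposes to O(retain_voucher ⊃ convene_panel); with O(retain_voucher) we get O(convene_panel).
Premises 2, 6, 7, 8 do not contribute to this derivation.
Thus O(convene_panel), which is F(¬convene_panel): ¬convene_panel is forbidden.

Forbidden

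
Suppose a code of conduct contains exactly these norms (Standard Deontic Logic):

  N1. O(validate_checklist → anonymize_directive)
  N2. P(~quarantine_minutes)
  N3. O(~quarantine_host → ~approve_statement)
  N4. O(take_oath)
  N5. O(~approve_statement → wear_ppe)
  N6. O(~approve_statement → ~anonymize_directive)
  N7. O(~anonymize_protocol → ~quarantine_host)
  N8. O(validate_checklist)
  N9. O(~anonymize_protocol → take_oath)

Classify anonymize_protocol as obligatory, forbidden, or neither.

Obligatory

From premise 8 we have O(validate_checklist).
From O(validate_checklist) and premise 1, O(validate_checklist → anonymize_directive), we obtain O(anonymize_directive).
The contrapositive of premise 6 (O(~approve_statement → ~anonymize_directive)) is O(anonymize_directive → approve_statement), and O(anonymize_directive) is already established, so O(approve_statement).
Premise 3, O(~quarantine_host → ~approve_statement), contraposes to O(approve_statement → quarantine_host); with O(approve_statement) we get O(quarantine_host).
Premise 7 is O(~anonymize_protocol → ~quarantine_host); contrapositively O(quarantine_host → anonymize_protocol). Since O(quarantine_host) holds, K gives O(anonymize_protocol).
Premises 2, 4, 5, 9 do not contribute to this derivation.
Hence anonymize_protocol is obligatory.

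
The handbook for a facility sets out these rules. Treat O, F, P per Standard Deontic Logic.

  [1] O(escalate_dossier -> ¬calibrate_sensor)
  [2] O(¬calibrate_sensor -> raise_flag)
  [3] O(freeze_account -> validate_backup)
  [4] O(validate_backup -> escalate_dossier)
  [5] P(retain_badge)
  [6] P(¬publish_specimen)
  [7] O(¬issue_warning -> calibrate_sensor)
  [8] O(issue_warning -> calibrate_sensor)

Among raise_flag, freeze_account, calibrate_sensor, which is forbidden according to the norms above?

freeze_account

Premises 8 and 7 cover both cases: O(issue_warning -> calibrate_sensor) and O(¬issue_warning -> calibrate_sensor). Since issue_warning ∨ ¬issue_warning is a tautology, O(calibrate_sensor) follows.
Premise 1, O(escalate_dossier -> ¬calibrate_sensor), contraposes to O(calibrate_sensor -> ¬escalate_dossier); with O(calibrate_sensor) we get O(¬escalate_dossier).
Premise 4, O(validate_backup -> escalate_dossier), contraposes to O(¬escalate_dossier -> ¬validate_backup); with O(¬escalate_dossier) we get O(¬validate_backup).
Premise 3, O(freeze_account -> validate_backup), contraposes to O(¬validate_backup -> ¬freeze_account); with O(¬validate_backup) we get O(¬freeze_account).
So O(¬freeze_account) holds, i.e. freeze_account is forbidden. None of the other listed options is forbidden under the premises.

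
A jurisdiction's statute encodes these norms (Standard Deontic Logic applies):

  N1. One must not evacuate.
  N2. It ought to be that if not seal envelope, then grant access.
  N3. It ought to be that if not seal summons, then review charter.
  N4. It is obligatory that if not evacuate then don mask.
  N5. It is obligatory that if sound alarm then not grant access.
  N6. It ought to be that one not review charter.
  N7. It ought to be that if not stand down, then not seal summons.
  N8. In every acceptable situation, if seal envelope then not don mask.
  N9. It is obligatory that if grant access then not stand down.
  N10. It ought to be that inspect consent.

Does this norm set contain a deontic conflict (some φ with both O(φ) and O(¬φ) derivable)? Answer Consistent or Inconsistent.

Premise 6 gives O(¬review_charter).
Premise 3, O(¬seal_summons → review_charter), contraposes to O(¬review_charter → seal_summons); with O(¬review_charter) we get O(seal_summons).
Premise 7, O(¬stand_down → ¬seal_summons), contraposes to O(seal_summons → stand_down); with O(seal_summons) we get O(stand_down).
The contrapositive of premise 9 (O(grant_access → ¬stand_down)) is O(stand_down → ¬grant_access), and O(stand_down) is already established, so O(¬grant_access).
The contrapositive of premise 2 (O(¬seal_envelope → grant_access)) is O(¬grant_access → seal_envelope), and O(¬grant_access) is already established, so O(seal_envelope).
Premise 8 is O(seal_envelope → ¬don_mask); since O(seal_envelope), deontic closure gives O(¬don_mask).
The contrapositive of premise 4 (O(¬evacuate → don_mask)) is O(¬don_mask → evacuate), and O(¬don_mask) is already established, so O(evacuate).
But premise 1, F(evacuate), means O(¬evacuate).
We now have both O(evacuate) and O(¬evacuate) — evacuate is simultaneously obligatory and forbidden, violating the D-axiom.

Inconsistent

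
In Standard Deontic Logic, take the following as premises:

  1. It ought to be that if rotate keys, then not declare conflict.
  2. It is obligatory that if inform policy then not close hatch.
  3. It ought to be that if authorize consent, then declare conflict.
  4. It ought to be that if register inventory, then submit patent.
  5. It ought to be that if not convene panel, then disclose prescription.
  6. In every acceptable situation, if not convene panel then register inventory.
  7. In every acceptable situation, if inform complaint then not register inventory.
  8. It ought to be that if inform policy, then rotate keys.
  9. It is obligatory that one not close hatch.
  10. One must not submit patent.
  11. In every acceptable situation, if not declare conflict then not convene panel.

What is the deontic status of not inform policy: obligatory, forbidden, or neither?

Premise 10 is F(submit_patent), i.e. O(¬submit_patent).
Premise 4 is O(register_inventory → submit_patent); contrapositively O(¬submit_patent → ¬register_inventory). Since O(¬submit_patent) holds, K gives O(¬register_inventory).
Premise 6 is O(¬convene_panel → register_inventory); contrapositively O(¬register_inventory → convene_panel). Since O(¬register_inventory) holds, K gives O(convene_panel).
Premise 11, O(¬declare_conflict → ¬convene_panel), contraposes to O(convene_panel → declare_conflict); with O(convene_panel) we get O(declare_conflict).
Premise 1, O(rotate_keys → ¬declare_conflict), contraposes to O(declare_conflict → ¬rotate_keys); with O(declare_conflict) we get O(¬rotate_keys).
The contrapositive of premise 8 (O(inform_policy → rotate_keys)) is O(¬rotate_keys → ¬inform_policy), and O(¬rotate_keys) is already established, so O(¬inform_policy).
Premises 2, 3, 5, 7, 9 do not contribute to this derivation.
Hence ¬inform_policy is obligatory.

Obligatory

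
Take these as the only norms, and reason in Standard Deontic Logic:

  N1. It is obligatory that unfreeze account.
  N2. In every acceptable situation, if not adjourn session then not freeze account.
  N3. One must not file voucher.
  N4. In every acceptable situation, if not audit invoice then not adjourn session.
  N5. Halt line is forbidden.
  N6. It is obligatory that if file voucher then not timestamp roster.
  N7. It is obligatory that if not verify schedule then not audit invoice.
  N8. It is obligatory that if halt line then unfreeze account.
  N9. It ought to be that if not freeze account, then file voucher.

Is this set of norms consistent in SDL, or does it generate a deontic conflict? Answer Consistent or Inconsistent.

Premise 8 is O(halt_line → unfreeze_account); even if O(unfreeze_account) held, inferring O(halt_line) would be affirming the consequent — invalid.
So O(halt_line) is not derivable, and the apparent clash with O(¬halt_line) does not arise.
A world satisfying every obligation exists (e.g. adjourn_session=true, audit_invoice=true, file_voucher=false, freeze_account=true, halt_line=false, timestamp_roster=false, unfreeze_account=true, verify_schedule=true); no atom is both obligatory and forbidden, so the set is consistent.

Consistent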